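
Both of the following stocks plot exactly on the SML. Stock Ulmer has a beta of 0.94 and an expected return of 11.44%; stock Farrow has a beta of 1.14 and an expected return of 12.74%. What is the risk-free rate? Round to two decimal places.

Both satisfy E(R) = R_f + β·MRP, so the slope of the SML is
MRP = (12.74% − 11.44%) / (1.14 − 0.94) = 1.30% / 0.20 = 6.5000%
R_f = E(R_Ulmer) − β_Ulmer·MRP = 11.44% − 0.94 × 6.5000% = 5.3300%

5.33%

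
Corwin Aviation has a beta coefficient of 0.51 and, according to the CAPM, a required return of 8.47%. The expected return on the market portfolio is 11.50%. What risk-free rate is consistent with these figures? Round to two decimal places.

5.32%

E(R) = R_f + β(E(R_m) − R_f) = R_f(1 − β) + β·E(R_m)
8.47% = R_f × (1 − 0.51) + 0.51 × 11.50%
8.47% = R_f × 0.49 + 5.8650%
R_f = (8.47% − 5.8650%) / 0.49 = 5.32%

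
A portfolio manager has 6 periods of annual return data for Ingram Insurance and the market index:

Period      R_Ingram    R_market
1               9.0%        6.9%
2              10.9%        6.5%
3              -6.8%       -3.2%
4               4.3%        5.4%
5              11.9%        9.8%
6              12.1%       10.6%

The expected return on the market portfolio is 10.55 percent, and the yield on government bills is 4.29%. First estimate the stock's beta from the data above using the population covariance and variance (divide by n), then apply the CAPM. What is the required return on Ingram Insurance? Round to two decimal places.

13.26%

Mean R_i = (9.0 + 10.9 − 6.8 + 4.3 + 11.9 + 12.1) / 6 = 6.9000%
Mean R_m = (6.9 + 6.5 − 3.2 + 5.4 + 9.8 + 10.6) / 6 = 6.0000%
Σ(R_i − R̄_i)(R_m − R̄_m) = 174.4100  ⇒  Cov = 174.4100 / 6 = 29.0683
Σ(R_m − R̄_m)² = 121.6600  ⇒  Var(R_m) = 121.6600 / 6 = 20.2767
β = Cov / Var(R_m) = 29.0683 / 20.2767 = 1.4336
MRP = 10.55% − 4.29% = 6.26%
E(R) = R_f + β × MRP = 4.29% + 1.4336 × 6.26% = 13.26%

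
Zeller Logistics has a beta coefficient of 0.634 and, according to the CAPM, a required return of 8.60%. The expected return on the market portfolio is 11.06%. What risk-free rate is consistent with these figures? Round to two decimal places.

E(R) = R_f + β(E(R_m) − R_f) = R_f(1 − β) + β·E(R_m)
8.60% = R_f × (1 − 0.634) + 0.634 × 11.06%
8.60% = R_f × 0.366 + 7.01204%
R_f = (8.60% − 7.01204%) / 0.366 = 4.34%

4.34%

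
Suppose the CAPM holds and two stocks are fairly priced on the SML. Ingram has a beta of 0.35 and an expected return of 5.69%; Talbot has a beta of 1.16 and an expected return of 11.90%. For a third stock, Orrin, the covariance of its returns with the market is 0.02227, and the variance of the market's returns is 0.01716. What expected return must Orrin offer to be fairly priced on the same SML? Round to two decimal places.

12.96%

MRP = (11.90% − 5.69%) / (1.16 − 0.35) = 7.6667%
R_f = 5.69% − 0.35 × 7.6667% = 3.0067%
β_Orrin = Cov / Var(R_m) = 0.02227 / 0.01716 = 1.2978
E(R_Orrin) = R_f + β × MRP = 3.0067% + 1.2978 × 7.6667% = 12.96%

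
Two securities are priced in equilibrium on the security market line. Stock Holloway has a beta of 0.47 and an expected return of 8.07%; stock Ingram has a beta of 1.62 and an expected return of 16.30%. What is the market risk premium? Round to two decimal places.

7.16%

Both satisfy E(R) = R_f + β·MRP, so the slope of the SML is
MRP = (16.30% − 8.07%) / (1.62 − 0.47) = 8.23% / 1.15 = 7.1565%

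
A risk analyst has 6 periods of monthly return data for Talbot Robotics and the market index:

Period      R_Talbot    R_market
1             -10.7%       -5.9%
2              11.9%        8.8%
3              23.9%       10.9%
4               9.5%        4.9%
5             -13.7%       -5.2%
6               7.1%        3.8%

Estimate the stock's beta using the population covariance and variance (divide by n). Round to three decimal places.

1.996

Mean R_i = (-10.7 + 11.9 + 23.9 + 9.5 − 13.7 + 7.1) / 6 = 4.6667%
Mean R_m = (-5.9 + 8.8 + 10.9 + 4.9 − 5.2 + 3.8) / 6 = 2.8833%
Σ(R_i − R̄_i)(R_m − R̄_m) = 492.3967  ⇒  Cov = 492.3967 / 6 = 82.0661
Σ(R_m − R̄_m)² = 246.6683  ⇒  Var(R_m) = 246.6683 / 6 = 41.1114
β = Cov / Var(R_m) = 82.0661 / 41.1114 = 1.9962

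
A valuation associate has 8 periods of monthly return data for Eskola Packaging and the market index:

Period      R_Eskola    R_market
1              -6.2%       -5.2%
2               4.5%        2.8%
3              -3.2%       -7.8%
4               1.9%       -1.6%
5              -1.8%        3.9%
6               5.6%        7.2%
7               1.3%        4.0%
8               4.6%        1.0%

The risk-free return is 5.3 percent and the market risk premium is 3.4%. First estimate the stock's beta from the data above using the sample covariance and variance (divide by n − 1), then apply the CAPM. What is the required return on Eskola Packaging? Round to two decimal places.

Mean R_i = (-6.2 + 4.5 − 3.2 + 1.9 − 1.8 + 5.6 + 1.3 + 4.6) / 8 = 0.8375%
Mean R_m = (-5.2 + 2.8 − 7.8 − 1.6 + 3.9 + 7.2 + 4.0 + 1.0) / 8 = 0.5375%
Σ(R_i − R̄_i)(R_m − R̄_m) = 106.2588  ⇒  Cov = 106.2588 / 7 = 15.1798
Σ(R_m − R̄_m)² = 180.0188  ⇒  Var(R_m) = 180.0188 / 7 = 25.7170
β = Cov / Var(R_m) = 15.1798 / 25.7170 = 0.5903
E(R) = R_f + β × MRP = 5.3% + 0.5903 × 3.4% = 7.31%

7.31%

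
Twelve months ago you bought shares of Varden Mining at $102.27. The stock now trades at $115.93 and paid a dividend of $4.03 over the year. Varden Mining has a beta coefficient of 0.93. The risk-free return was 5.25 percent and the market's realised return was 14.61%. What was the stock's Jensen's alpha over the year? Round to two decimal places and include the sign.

Realised HPR = (P1 + D1 − P0) / P0 = (115.93 + 4.03 − 102.27) / 102.27 = 17.69 / 102.27 = 17.2974%
MRP = 14.61% − 5.25% = 9.36%
CAPM required = R_f + β·MRP = 5.25% + 0.93 × 9.36% = 13.9548%
α = realised − required = 17.2974% − 13.9548% = +3.34%

+3.34%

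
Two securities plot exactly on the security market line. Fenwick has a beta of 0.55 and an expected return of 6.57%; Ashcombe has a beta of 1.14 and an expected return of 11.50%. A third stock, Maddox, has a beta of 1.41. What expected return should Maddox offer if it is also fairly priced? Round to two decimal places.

MRP (SML slope) = (11.50% − 6.57%) / (1.14 − 0.55) = 4.93% / 0.59 = 8.3559%
R_f (intercept) = 6.57% − 0.55 × 8.3559% = 1.9743%
E(R_Maddox) = R_f + β × MRP = 1.9743% + 1.41 × 8.3559% = 13.76%

13.76%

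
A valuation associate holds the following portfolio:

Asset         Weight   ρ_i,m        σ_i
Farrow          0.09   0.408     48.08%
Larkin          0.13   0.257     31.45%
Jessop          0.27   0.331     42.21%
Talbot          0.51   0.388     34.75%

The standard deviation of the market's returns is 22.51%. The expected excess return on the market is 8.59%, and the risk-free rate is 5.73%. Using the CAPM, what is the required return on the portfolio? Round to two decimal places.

β_Farrow = 0.408 × 48.08% / 22.51% = 0.8715
β_Larkin = 0.257 × 31.45% / 22.51% = 0.3591
β_Jessop = 0.331 × 42.21% / 22.51% = 0.6207
β_Talbot = 0.388 × 34.75% / 22.51% = 0.5990
β_P = Σ w_i β_i = 0.09×0.8715 + 0.13×0.3591 + 0.27×0.6207 + 0.51×0.5990 = 0.5982
E(R_P) = R_f + β_P × MRP = 5.73% + 0.5982 × 8.59% = 10.87%

10.87%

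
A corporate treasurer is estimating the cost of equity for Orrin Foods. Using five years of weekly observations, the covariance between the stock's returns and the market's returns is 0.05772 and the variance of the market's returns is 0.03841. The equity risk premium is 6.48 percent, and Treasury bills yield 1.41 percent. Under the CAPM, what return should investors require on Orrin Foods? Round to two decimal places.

β = Cov(R_i, R_m) / Var(R_m) = 0.05772 / 0.03841 = 1.5027
E(R) = R_f + β × MRP = 1.41% + 1.5027 × 6.48% = 11.15%

11.15%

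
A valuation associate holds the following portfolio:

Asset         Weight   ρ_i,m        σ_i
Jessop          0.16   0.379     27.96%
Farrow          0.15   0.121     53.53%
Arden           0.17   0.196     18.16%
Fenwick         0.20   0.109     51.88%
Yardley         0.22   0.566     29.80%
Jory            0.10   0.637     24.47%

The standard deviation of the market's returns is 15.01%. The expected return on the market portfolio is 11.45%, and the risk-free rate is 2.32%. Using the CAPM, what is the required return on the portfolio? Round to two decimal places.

8.20%

β_Jessop = 0.379 × 27.96% / 15.01% = 0.7060
β_Farrow = 0.121 × 53.53% / 15.01% = 0.4315
β_Arden = 0.196 × 18.16% / 15.01% = 0.2371
β_Fenwick = 0.109 × 51.88% / 15.01% = 0.3767
β_Yardley = 0.566 × 29.80% / 15.01% = 1.1237
β_Jory = 0.637 × 24.47% / 15.01% = 1.0385
β_P = Σ w_i β_i = 0.16×0.7060 + 0.15×0.4315 + 0.17×0.2371 + 0.20×0.3767 + 0.22×1.1237 + 0.10×1.0385 = 0.6444
MRP = 11.45% − 2.32% = 9.13%
E(R_P) = R_f + β_P × MRP = 2.32% + 0.6444 × 9.13% = 8.20%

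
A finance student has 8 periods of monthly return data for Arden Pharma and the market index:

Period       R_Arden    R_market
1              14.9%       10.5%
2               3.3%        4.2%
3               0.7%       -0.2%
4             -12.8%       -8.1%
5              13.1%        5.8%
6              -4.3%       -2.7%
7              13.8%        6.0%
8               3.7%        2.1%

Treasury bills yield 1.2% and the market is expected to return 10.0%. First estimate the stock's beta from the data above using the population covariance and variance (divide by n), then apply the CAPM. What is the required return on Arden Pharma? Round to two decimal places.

15.39%

Mean R_i = (14.9 + 3.3 + 0.7 − 12.8 + 13.1 − 4.3 + 13.8 + 3.7) / 8 = 4.0500%
Mean R_m = (10.5 + 4.2 − 0.2 − 8.1 + 5.8 − 2.7 + 6.0 + 2.1) / 8 = 2.2000%
Σ(R_i − R̄_i)(R_m − R̄_m) = 380.7300  ⇒  Cov = 380.7300 / 8 = 47.5913
Σ(R_m − R̄_m)² = 236.1600  ⇒  Var(R_m) = 236.1600 / 8 = 29.5200
β = Cov / Var(R_m) = 47.5913 / 29.5200 = 1.6122
MRP = 10.0% − 1.2% = 8.80%
E(R) = R_f + β × MRP = 1.2% + 1.6122 × 8.8% = 15.39%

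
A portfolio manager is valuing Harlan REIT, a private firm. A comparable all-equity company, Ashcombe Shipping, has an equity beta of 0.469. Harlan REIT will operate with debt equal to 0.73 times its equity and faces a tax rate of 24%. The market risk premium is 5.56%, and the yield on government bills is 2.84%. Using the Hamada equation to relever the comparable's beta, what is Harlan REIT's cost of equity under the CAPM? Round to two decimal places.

6.89%

β_L = β_U × [1 + (1 − t)(D/E)] = 0.469 × [1 + (1 − 0.24) × 0.73]
    = 0.469 × [1 + 0.76 × 0.73] = 0.469 × 1.5548 = 0.7292
E(R) = R_f + β_L × MRP = 2.84% + 0.7292 × 5.56% = 6.89%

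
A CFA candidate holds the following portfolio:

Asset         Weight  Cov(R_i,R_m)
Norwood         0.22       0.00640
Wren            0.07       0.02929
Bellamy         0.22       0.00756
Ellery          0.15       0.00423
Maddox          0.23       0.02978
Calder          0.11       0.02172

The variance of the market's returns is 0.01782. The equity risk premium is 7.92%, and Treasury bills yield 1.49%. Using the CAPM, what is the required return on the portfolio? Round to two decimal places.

8.15%

β_Norwood = 0.00640 / 0.01782 = 0.3591
β_Wren = 0.02929 / 0.01782 = 1.6437
β_Bellamy = 0.00756 / 0.01782 = 0.4242
β_Ellery = 0.00423 / 0.01782 = 0.2374
β_Maddox = 0.02978 / 0.01782 = 1.6712
β_Calder = 0.02172 / 0.01782 = 1.2189
β_P = Σ w_i β_i = 0.22×0.3591 + 0.07×1.6437 + 0.22×0.4242 + 0.15×0.2374 + 0.23×1.6712 + 0.11×1.2189 = 0.8415
E(R_P) = R_f + β_P × MRP = 1.49% + 0.8415 × 7.92% = 8.15%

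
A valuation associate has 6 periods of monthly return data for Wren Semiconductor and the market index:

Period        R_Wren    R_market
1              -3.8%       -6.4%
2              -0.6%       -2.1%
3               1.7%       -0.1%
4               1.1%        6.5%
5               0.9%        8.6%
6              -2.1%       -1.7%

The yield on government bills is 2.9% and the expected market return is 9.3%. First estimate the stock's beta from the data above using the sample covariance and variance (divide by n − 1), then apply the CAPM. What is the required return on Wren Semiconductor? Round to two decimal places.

4.74%

Mean R_i = (-3.8 − 0.6 + 1.7 + 1.1 + 0.9 − 2.1) / 6 = -0.4667%
Mean R_m = (-6.4 − 2.1 − 0.1 + 6.5 + 8.6 − 1.7) / 6 = 0.8000%
Σ(R_i − R̄_i)(R_m − R̄_m) = 46.1100  ⇒  Cov = 46.1100 / 5 = 9.2220
Σ(R_m − R̄_m)² = 160.6400  ⇒  Var(R_m) = 160.6400 / 5 = 32.1280
β = Cov / Var(R_m) = 9.2220 / 32.1280 = 0.2870
MRP = 9.3% − 2.9% = 6.40%
E(R) = R_f + β × MRP = 2.9% + 0.2870 × 6.4% = 4.74%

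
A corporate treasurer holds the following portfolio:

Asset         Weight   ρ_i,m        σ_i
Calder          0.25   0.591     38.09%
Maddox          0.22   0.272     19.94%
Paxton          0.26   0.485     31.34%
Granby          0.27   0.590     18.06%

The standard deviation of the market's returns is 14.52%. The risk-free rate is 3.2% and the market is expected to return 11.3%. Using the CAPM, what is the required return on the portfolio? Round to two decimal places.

10.81%

β_Calder = 0.591 × 38.09% / 14.52% = 1.5504
β_Maddox = 0.272 × 19.94% / 14.52% = 0.3735
β_Paxton = 0.485 × 31.34% / 14.52% = 1.0468
β_Granby = 0.590 × 18.06% / 14.52% = 0.7338
β_P = Σ w_i β_i = 0.25×1.5504 + 0.22×0.3735 + 0.26×1.0468 + 0.27×0.7338 = 0.9401
MRP = 11.3% − 3.2% = 8.10%
E(R_P) = R_f + β_P × MRP = 3.2% + 0.9401 × 8.1% = 10.81%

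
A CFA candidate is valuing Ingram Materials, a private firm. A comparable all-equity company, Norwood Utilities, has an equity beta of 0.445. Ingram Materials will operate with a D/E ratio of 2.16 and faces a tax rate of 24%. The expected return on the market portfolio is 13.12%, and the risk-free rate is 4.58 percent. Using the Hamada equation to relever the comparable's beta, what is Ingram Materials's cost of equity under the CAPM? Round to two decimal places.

14.62%

β_L = β_U × [1 + (1 − t)(D/E)] = 0.445 × [1 + (1 − 0.24) × 2.16]
    = 0.445 × [1 + 0.76 × 2.16] = 0.445 × 2.6416 = 1.1755
MRP = 13.12% − 4.58% = 8.54%
E(R) = R_f + β_L × MRP = 4.58% + 1.1755 × 8.54% = 14.62%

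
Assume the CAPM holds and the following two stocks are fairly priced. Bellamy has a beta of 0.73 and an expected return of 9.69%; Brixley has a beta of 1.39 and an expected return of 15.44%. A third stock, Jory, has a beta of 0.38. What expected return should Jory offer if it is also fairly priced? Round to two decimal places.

6.64%

MRP (SML slope) = (15.44% − 9.69%) / (1.39 − 0.73) = 5.75% / 0.66 = 8.7121%
R_f (intercept) = 9.69% − 0.73 × 8.7121% = 3.3302%
E(R_Jory) = R_f + β × MRP = 3.3302% + 0.38 × 8.7121% = 6.64%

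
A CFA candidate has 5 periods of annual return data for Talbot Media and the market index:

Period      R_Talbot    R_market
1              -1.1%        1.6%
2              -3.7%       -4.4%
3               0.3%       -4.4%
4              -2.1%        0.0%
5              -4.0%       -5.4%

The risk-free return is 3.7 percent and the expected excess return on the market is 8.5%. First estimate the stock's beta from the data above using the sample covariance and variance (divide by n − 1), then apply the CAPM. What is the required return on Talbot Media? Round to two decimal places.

5.48%

Mean R_i = (-1.1 − 3.7 + 0.3 − 2.1 − 4.0) / 5 = -2.1200%
Mean R_m = (1.6 − 4.4 − 4.4 + 0.0 − 5.4) / 5 = -2.5200%
Σ(R_i − R̄_i)(R_m − R̄_m) = 8.0880  ⇒  Cov = 8.0880 / 4 = 2.0220
Σ(R_m − R̄_m)² = 38.6880  ⇒  Var(R_m) = 38.6880 / 4 = 9.6720
β = Cov / Var(R_m) = 2.0220 / 9.6720 = 0.2091
E(R) = R_f + β × MRP = 3.7% + 0.2091 × 8.5% = 5.48%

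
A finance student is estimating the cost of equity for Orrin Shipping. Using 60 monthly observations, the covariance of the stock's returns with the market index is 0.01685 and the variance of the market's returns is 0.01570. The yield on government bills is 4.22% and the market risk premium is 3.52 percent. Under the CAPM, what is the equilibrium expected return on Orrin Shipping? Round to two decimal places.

8.00%

β = Cov(R_i, R_m) / Var(R_m) = 0.01685 / 0.01570 = 1.0732
E(R) = R_f + β × MRP = 4.22% + 1.0732 × 3.52% = 8.00%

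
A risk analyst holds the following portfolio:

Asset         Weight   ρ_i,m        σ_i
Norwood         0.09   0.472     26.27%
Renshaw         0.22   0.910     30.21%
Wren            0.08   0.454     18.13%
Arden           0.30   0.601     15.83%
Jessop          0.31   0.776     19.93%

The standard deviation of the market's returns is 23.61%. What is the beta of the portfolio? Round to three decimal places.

0.655

β_Norwood = 0.472 × 26.27% / 23.61% = 0.5252
β_Renshaw = 0.910 × 30.21% / 23.61% = 1.1644
β_Wren = 0.454 × 18.13% / 23.61% = 0.3486
β_Arden = 0.601 × 15.83% / 23.61% = 0.4030
β_Jessop = 0.776 × 19.93% / 23.61% = 0.6550
β_P = Σ w_i β_i = 0.09×0.5252 + 0.22×1.1644 + 0.08×0.3486 + 0.30×0.4030 + 0.31×0.6550 = 0.6553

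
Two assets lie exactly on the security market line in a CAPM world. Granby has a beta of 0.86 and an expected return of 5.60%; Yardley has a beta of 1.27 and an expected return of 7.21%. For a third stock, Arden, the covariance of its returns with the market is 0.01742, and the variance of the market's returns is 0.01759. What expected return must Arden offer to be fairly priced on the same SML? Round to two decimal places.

6.11%

MRP = (7.21% − 5.60%) / (1.27 − 0.86) = 3.9268%
R_f = 5.60% − 0.86 × 3.9268% = 2.2230%
β_Arden = Cov / Var(R_m) = 0.01742 / 0.01759 = 0.9903
E(R_Arden) = R_f + β × MRP = 2.2230% + 0.9903 × 3.9268% = 6.11%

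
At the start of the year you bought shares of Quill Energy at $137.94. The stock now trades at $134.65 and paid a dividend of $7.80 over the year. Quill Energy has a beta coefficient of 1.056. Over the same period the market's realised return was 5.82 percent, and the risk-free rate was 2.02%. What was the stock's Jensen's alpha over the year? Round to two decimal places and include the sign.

-2.76%

Realised HPR = (P1 + D1 − P0) / P0 = (134.65 + 7.80 − 137.94) / 137.94 = 4.51 / 137.94 = 3.2695%
MRP = 5.82% − 2.02% = 3.80%
CAPM required = R_f + β·MRP = 2.02% + 1.056 × 3.80% = 6.03280%
α = realised − required = 3.2695% − 6.03280% = -2.76%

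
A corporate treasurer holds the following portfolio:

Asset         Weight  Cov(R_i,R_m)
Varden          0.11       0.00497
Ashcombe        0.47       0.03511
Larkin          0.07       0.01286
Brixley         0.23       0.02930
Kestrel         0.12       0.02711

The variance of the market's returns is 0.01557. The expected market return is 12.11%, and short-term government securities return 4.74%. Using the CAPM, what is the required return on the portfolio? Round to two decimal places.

17.97%

β_Varden = 0.00497 / 0.01557 = 0.3192
β_Ashcombe = 0.03511 / 0.01557 = 2.2550
β_Larkin = 0.01286 / 0.01557 = 0.8259
β_Brixley = 0.02930 / 0.01557 = 1.8818
β_Kestrel = 0.02711 / 0.01557 = 1.7412
β_P = Σ w_i β_i = 0.11×0.3192 + 0.47×2.2550 + 0.07×0.8259 + 0.23×1.8818 + 0.12×1.7412 = 1.7945
MRP = 12.11% − 4.74% = 7.37%
E(R_P) = R_f + β_P × MRP = 4.74% + 1.7945 × 7.37% = 17.97%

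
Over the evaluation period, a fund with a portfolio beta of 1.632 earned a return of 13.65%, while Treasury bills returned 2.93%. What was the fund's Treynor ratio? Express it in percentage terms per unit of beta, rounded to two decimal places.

Treynor = (R_P − R_f) / β_P = (13.65% − 2.93%) / 1.6320 = 10.72% / 1.6320 = 6.57%

6.57%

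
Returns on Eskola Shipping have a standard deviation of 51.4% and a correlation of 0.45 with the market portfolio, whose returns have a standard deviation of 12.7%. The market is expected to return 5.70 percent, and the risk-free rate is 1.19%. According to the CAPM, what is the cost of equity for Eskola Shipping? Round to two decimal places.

9.40%

β = ρ × σ_i / σ_m = 0.45 × 51.4% / 12.7% = 1.8213
MRP = 5.70% − 1.19% = 4.51%
E(R) = 1.19% + 1.8213 × 4.51% = 9.40%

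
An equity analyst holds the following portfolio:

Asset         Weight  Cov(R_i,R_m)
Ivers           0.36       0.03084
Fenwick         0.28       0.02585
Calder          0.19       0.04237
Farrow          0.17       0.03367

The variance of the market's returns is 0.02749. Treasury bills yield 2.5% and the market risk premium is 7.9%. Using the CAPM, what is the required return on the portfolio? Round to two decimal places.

β_Ivers = 0.03084 / 0.02749 = 1.1219
β_Fenwick = 0.02585 / 0.02749 = 0.9403
β_Calder = 0.04237 / 0.02749 = 1.5413
β_Farrow = 0.03367 / 0.02749 = 1.2248
β_P = Σ w_i β_i = 0.36×1.1219 + 0.28×0.9403 + 0.19×1.5413 + 0.17×1.2248 = 1.1682
E(R_P) = R_f + β_P × MRP = 2.5% + 1.1682 × 7.9% = 11.73%

11.73%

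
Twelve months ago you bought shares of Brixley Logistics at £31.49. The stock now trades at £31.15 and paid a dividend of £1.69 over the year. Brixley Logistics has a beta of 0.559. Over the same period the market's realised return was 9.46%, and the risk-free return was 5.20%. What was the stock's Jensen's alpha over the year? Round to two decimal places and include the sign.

Realised HPR = (P1 + D1 − P0) / P0 = (31.15 + 1.69 − 31.49) / 31.49 = 1.35 / 31.49 = 4.2871%
MRP = 9.46% − 5.20% = 4.26%
CAPM required = R_f + β·MRP = 5.20% + 0.559 × 4.26% = 7.58134%
α = realised − required = 4.2871% − 7.58134% = -3.29%

-3.29%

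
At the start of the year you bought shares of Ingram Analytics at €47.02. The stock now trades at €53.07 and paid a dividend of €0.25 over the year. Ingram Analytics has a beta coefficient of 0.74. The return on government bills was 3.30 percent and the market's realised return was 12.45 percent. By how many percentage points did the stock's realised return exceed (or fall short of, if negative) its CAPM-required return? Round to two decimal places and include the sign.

Realised HPR = (P1 + D1 − P0) / P0 = (53.07 + 0.25 − 47.02) / 47.02 = 6.30 / 47.02 = 13.3986%
MRP = 12.45% − 3.30% = 9.15%
CAPM required = R_f + β·MRP = 3.30% + 0.74 × 9.15% = 10.0710%
α = realised − required = 13.3986% − 10.0710% = +3.33%

+3.33%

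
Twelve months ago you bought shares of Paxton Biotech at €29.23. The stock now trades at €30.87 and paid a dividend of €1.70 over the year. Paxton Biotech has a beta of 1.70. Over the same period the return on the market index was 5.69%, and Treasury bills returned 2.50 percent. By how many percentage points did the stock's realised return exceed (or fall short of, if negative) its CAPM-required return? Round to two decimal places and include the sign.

+3.50%

Realised HPR = (P1 + D1 − P0) / P0 = (30.87 + 1.70 − 29.23) / 29.23 = 3.34 / 29.23 = 11.4266%
MRP = 5.69% − 2.50% = 3.19%
CAPM required = R_f + β·MRP = 2.50% + 1.70 × 3.19% = 7.9230%
α = realised − required = 11.4266% − 7.9230% = +3.50%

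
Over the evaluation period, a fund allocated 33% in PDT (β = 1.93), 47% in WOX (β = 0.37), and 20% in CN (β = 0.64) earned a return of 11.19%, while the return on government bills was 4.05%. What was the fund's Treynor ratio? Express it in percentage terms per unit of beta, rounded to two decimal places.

β_P = 0.33×1.93 + 0.47×0.37 + 0.20×0.64 = 0.9388
Treynor = (R_P − R_f) / β_P = (11.19% − 4.05%) / 0.9388 = 7.14% / 0.9388 = 7.61%

7.61%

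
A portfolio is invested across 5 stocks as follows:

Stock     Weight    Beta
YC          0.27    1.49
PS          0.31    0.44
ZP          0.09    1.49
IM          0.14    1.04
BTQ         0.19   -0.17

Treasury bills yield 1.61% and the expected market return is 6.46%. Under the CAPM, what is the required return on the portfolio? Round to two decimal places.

β_P = Σ w_i β_i = 0.27×1.49 + 0.31×0.44 + 0.09×1.49 + 0.14×1.04 + 0.19×-0.17 = 0.7861
MRP = 6.46% − 1.61% = 4.85%
E(R_P) = R_f + β_P × MRP = 1.61% + 0.7861 × 4.85% = 5.42%

5.42%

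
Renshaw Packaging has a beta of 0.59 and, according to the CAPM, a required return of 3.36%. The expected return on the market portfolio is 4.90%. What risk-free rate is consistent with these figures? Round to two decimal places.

E(R) = R_f + β(E(R_m) − R_f) = R_f(1 − β) + β·E(R_m)
3.36% = R_f × (1 − 0.59) + 0.59 × 4.90%
3.36% = R_f × 0.41 + 2.8910%
R_f = (3.36% − 2.8910%) / 0.41 = 1.14%

1.14%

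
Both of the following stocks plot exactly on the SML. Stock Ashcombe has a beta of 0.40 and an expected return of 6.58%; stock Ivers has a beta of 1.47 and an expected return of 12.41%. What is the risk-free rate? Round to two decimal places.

Both satisfy E(R) = R_f + β·MRP, so the slope of the SML is
MRP = (12.41% − 6.58%) / (1.47 − 0.40) = 5.83% / 1.07 = 5.4486%
R_f = E(R_Ashcombe) − β_Ashcombe·MRP = 6.58% − 0.40 × 5.4486% = 4.4006%

4.40%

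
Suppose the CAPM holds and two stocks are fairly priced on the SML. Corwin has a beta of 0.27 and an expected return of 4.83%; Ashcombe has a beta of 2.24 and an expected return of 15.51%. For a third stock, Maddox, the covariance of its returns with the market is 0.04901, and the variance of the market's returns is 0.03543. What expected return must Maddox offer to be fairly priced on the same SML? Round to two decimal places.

MRP = (15.51% − 4.83%) / (2.24 − 0.27) = 5.4213%
R_f = 4.83% − 0.27 × 5.4213% = 3.3662%
β_Maddox = Cov / Var(R_m) = 0.04901 / 0.03543 = 1.3833
E(R_Maddox) = R_f + β × MRP = 3.3662% + 1.3833 × 5.4213% = 10.87%

10.87%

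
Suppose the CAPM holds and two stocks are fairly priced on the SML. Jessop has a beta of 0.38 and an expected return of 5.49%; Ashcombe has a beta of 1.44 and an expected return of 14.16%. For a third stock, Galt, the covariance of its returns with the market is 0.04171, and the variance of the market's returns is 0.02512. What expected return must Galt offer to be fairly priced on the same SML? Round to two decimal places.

15.96%

MRP = (14.16% − 5.49%) / (1.44 − 0.38) = 8.1792%
R_f = 5.49% − 0.38 × 8.1792% = 2.3819%
β_Galt = Cov / Var(R_m) = 0.04171 / 0.02512 = 1.6604
E(R_Galt) = R_f + β × MRP = 2.3819% + 1.6604 × 8.1792% = 15.96%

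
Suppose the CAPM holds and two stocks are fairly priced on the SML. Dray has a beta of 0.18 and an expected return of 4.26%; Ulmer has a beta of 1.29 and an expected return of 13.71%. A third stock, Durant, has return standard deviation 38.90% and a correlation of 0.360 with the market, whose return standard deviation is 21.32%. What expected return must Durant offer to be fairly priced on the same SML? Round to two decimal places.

8.32%

MRP = (13.71% − 4.26%) / (1.29 − 0.18) = 8.5135%
R_f = 4.26% − 0.18 × 8.5135% = 2.7276%
β_Durant = ρ·σ_i/σ_m = 0.360 × 38.90 / 21.32 = 0.6568
E(R_Durant) = R_f + β × MRP = 2.7276% + 0.6568 × 8.5135% = 8.32%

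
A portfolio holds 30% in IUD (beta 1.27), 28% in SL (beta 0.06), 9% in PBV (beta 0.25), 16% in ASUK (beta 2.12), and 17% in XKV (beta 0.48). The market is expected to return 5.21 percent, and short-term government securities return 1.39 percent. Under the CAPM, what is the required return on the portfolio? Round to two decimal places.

4.60%

β_P = Σ w_i β_i = 0.30×1.27 + 0.28×0.06 + 0.09×0.25 + 0.16×2.12 + 0.17×0.48 = 0.8411
MRP = 5.21% − 1.39% = 3.82%
E(R_P) = R_f + β_P × MRP = 1.39% + 0.8411 × 3.82% = 4.60%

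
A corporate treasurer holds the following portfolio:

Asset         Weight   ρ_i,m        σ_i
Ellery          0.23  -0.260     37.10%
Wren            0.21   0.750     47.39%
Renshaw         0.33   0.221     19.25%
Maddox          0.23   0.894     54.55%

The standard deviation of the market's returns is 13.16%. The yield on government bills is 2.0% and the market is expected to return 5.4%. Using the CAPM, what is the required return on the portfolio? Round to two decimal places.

β_Ellery = -0.260 × 37.10% / 13.16% = -0.7330
β_Wren = 0.750 × 47.39% / 13.16% = 2.7008
β_Renshaw = 0.221 × 19.25% / 13.16% = 0.3233
β_Maddox = 0.894 × 54.55% / 13.16% = 3.7058
β_P = Σ w_i β_i = 0.23×-0.7330 + 0.21×2.7008 + 0.33×0.3233 + 0.23×3.7058 = 1.3576
MRP = 5.4% − 2.0% = 3.40%
E(R_P) = R_f + β_P × MRP = 2.0% + 1.3576 × 3.4% = 6.62%

6.62%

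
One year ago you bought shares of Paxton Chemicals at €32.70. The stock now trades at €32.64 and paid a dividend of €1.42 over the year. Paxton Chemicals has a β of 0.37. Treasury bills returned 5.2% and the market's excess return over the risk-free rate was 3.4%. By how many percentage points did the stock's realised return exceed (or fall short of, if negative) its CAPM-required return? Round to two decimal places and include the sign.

Realised HPR = (P1 + D1 − P0) / P0 = (32.64 + 1.42 − 32.70) / 32.70 = 1.36 / 32.70 = 4.1590%
CAPM required = R_f + β·MRP = 5.2% + 0.37 × 3.4% = 6.4580%
α = realised − required = 4.1590% − 6.4580% = -2.30%

-2.30%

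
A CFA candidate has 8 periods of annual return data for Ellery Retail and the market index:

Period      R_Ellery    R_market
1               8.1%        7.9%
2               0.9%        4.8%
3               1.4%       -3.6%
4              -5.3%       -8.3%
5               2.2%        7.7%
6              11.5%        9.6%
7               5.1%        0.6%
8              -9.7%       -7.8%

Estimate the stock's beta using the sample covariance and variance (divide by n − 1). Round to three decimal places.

0.805

Mean R_i = (8.1 + 0.9 + 1.4 − 5.3 + 2.2 + 11.5 + 5.1 − 9.7) / 8 = 1.7750%
Mean R_m = (7.9 + 4.8 − 3.6 − 8.3 + 7.7 + 9.6 + 0.6 − 7.8) / 8 = 1.3625%
Σ(R_i − R̄_i)(R_m − R̄_m) = 293.9725  ⇒  Cov = 293.9725 / 7 = 41.9961
Σ(R_m − R̄_m)² = 365.0988  ⇒  Var(R_m) = 365.0988 / 7 = 52.1570
β = Cov / Var(R_m) = 41.9961 / 52.1570 = 0.8052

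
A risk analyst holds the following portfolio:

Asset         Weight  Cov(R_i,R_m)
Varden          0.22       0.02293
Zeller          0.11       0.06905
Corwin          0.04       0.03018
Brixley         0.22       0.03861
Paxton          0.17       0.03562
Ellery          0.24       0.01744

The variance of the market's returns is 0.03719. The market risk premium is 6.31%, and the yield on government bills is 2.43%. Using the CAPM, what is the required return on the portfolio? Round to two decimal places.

β_Varden = 0.02293 / 0.03719 = 0.6166
β_Zeller = 0.06905 / 0.03719 = 1.8567
β_Corwin = 0.03018 / 0.03719 = 0.8115
β_Brixley = 0.03861 / 0.03719 = 1.0382
β_Paxton = 0.03562 / 0.03719 = 0.9578
β_Ellery = 0.01744 / 0.03719 = 0.4689
β_P = Σ w_i β_i = 0.22×0.6166 + 0.11×1.8567 + 0.04×0.8115 + 0.22×1.0382 + 0.17×0.9578 + 0.24×0.4689 = 0.8761
E(R_P) = R_f + β_P × MRP = 2.43% + 0.8761 × 6.31% = 7.96%

7.96%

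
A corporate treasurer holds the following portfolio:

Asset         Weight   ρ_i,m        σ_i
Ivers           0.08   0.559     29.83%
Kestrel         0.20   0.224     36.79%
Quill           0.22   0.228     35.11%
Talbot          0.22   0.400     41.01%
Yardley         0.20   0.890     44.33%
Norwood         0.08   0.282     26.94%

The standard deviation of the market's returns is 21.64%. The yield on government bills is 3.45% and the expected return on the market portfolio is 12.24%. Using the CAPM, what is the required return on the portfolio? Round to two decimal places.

β_Ivers = 0.559 × 29.83% / 21.64% = 0.7706
β_Kestrel = 0.224 × 36.79% / 21.64% = 0.3808
β_Quill = 0.228 × 35.11% / 21.64% = 0.3699
β_Talbot = 0.400 × 41.01% / 21.64% = 0.7580
β_Yardley = 0.890 × 44.33% / 21.64% = 1.8232
β_Norwood = 0.282 × 26.94% / 21.64% = 0.3511
β_P = Σ w_i β_i = 0.08×0.7706 + 0.20×0.3808 + 0.22×0.3699 + 0.22×0.7580 + 0.20×1.8232 + 0.08×0.3511 = 0.7787
MRP = 12.24% − 3.45% = 8.79%
E(R_P) = R_f + β_P × MRP = 3.45% + 0.7787 × 8.79% = 10.29%

10.29%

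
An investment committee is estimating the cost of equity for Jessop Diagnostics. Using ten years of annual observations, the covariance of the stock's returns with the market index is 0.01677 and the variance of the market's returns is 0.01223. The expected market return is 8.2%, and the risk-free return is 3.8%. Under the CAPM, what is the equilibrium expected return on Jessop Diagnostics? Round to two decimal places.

9.83%

β = Cov(R_i, R_m) / Var(R_m) = 0.01677 / 0.01223 = 1.3712
MRP = 8.2% − 3.8% = 4.40%
E(R) = R_f + β × MRP = 3.8% + 1.3712 × 4.4% = 9.83%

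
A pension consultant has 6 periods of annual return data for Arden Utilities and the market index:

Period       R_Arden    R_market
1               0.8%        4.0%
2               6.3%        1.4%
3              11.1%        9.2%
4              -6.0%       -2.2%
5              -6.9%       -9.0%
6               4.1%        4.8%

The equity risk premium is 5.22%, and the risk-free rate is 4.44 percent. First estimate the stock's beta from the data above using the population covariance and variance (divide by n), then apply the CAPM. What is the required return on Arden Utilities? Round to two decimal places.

Mean R_i = (0.8 + 6.3 + 11.1 − 6.0 − 6.9 + 4.1) / 6 = 1.5667%
Mean R_m = (4.0 + 1.4 + 9.2 − 2.2 − 9.0 + 4.8) / 6 = 1.3667%
Σ(R_i − R̄_i)(R_m − R̄_m) = 196.2733  ⇒  Cov = 196.2733 / 6 = 32.7122
Σ(R_m − R̄_m)² = 200.2733  ⇒  Var(R_m) = 200.2733 / 6 = 33.3789
β = Cov / Var(R_m) = 32.7122 / 33.3789 = 0.9800
E(R) = R_f + β × MRP = 4.44% + 0.9800 × 5.22% = 9.56%

9.56%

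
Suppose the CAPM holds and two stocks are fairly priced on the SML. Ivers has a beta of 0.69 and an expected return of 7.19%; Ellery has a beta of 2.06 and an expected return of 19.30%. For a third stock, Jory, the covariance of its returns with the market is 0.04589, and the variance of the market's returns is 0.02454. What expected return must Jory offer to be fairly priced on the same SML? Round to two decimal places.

MRP = (19.30% − 7.19%) / (2.06 − 0.69) = 8.8394%
R_f = 7.19% − 0.69 × 8.8394% = 1.0908%
β_Jory = Cov / Var(R_m) = 0.04589 / 0.02454 = 1.8700
E(R_Jory) = R_f + β × MRP = 1.0908% + 1.8700 × 8.8394% = 17.62%

17.62%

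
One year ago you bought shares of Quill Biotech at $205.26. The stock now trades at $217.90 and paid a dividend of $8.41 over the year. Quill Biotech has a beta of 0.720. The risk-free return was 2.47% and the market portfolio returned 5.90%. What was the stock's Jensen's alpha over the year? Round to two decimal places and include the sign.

Realised HPR = (P1 + D1 − P0) / P0 = (217.90 + 8.41 − 205.26) / 205.26 = 21.05 / 205.26 = 10.2553%
MRP = 5.90% − 2.47% = 3.43%
CAPM required = R_f + β·MRP = 2.47% + 0.720 × 3.43% = 4.93960%
α = realised − required = 10.2553% − 4.93960% = +5.32%

+5.32%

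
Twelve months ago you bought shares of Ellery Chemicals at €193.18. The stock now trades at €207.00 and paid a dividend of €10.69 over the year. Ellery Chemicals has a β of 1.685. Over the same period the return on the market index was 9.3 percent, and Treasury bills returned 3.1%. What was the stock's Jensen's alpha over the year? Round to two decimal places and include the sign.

Realised HPR = (P1 + D1 − P0) / P0 = (207.00 + 10.69 − 193.18) / 193.18 = 24.51 / 193.18 = 12.6876%
MRP = 9.3% − 3.1% = 6.20%
CAPM required = R_f + β·MRP = 3.1% + 1.685 × 6.2% = 13.5470%
α = realised − required = 12.6876% − 13.5470% = -0.86%

-0.86%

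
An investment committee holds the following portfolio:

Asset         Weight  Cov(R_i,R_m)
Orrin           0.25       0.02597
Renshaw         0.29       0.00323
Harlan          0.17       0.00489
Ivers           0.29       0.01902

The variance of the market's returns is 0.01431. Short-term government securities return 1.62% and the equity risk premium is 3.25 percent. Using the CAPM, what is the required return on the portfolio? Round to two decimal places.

β_Orrin = 0.02597 / 0.01431 = 1.8148
β_Renshaw = 0.00323 / 0.01431 = 0.2257
β_Harlan = 0.00489 / 0.01431 = 0.3417
β_Ivers = 0.01902 / 0.01431 = 1.3291
β_P = Σ w_i β_i = 0.25×1.8148 + 0.29×0.2257 + 0.17×0.3417 + 0.29×1.3291 = 0.9627
E(R_P) = R_f + β_P × MRP = 1.62% + 0.9627 × 3.25% = 4.75%

4.75%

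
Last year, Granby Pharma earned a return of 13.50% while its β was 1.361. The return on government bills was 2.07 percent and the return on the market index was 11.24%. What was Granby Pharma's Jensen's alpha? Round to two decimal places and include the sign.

-1.05%

Market excess return = 11.24% − 2.07% = 9.17%
CAPM benchmark = R_f + β(R_m − R_f) = 2.07% + 1.361 × 9.17% = 14.55037%
α = actual − benchmark = 13.50% − 14.55037% = -1.05%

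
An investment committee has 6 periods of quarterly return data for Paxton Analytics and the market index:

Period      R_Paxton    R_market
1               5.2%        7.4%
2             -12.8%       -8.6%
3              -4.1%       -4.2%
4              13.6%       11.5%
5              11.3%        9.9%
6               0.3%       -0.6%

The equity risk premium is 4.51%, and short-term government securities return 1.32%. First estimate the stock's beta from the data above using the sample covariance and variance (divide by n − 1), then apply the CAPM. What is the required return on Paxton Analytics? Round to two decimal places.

Mean R_i = (5.2 − 12.8 − 4.1 + 13.6 + 11.3 + 0.3) / 6 = 2.2500%
Mean R_m = (7.4 − 8.6 − 4.2 + 11.5 + 9.9 − 0.6) / 6 = 2.5667%
Σ(R_i − R̄_i)(R_m − R̄_m) = 399.2200  ⇒  Cov = 399.2200 / 5 = 79.8440
Σ(R_m − R̄_m)² = 337.4533  ⇒  Var(R_m) = 337.4533 / 5 = 67.4907
β = Cov / Var(R_m) = 79.8440 / 67.4907 = 1.1830
E(R) = R_f + β × MRP = 1.32% + 1.1830 × 4.51% = 6.66%

6.66%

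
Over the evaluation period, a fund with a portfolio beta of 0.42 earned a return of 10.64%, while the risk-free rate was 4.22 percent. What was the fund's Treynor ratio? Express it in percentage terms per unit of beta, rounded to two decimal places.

15.29%

Treynor = (R_P − R_f) / β_P = (10.64% − 4.22%) / 0.4200 = 6.42% / 0.4200 = 15.29%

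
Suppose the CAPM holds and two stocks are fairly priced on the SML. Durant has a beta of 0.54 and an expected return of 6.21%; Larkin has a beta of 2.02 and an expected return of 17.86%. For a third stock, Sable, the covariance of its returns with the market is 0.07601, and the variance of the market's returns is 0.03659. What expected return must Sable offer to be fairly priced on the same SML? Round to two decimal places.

MRP = (17.86% − 6.21%) / (2.02 − 0.54) = 7.8716%
R_f = 6.21% − 0.54 × 7.8716% = 1.9593%
β_Sable = Cov / Var(R_m) = 0.07601 / 0.03659 = 2.0773
E(R_Sable) = R_f + β × MRP = 1.9593% + 2.0773 × 7.8716% = 18.31%

18.31%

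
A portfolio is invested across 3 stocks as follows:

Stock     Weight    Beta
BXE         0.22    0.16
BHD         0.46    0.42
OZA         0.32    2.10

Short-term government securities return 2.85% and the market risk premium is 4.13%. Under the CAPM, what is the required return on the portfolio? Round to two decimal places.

β_P = Σ w_i β_i = 0.22×0.16 + 0.46×0.42 + 0.32×2.10 = 0.9004
E(R_P) = R_f + β_P × MRP = 2.85% + 0.9004 × 4.13% = 6.57%

6.57%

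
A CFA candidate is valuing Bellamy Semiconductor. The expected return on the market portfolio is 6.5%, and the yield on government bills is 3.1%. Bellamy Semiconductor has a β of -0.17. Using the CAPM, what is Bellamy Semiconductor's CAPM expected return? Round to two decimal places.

2.52%

Market risk premium = E(R_m) − R_f = 6.5% − 3.1% = 3.40%
E(R) = R_f + β × MRP = 3.1% + -0.17 × 3.4% = 2.52%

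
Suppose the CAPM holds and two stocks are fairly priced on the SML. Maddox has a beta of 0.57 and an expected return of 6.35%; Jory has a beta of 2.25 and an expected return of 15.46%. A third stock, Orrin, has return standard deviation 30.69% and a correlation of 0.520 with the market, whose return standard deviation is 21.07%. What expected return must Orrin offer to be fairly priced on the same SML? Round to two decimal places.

MRP = (15.46% − 6.35%) / (2.25 − 0.57) = 5.4226%
R_f = 6.35% − 0.57 × 5.4226% = 3.2591%
β_Orrin = ρ·σ_i/σ_m = 0.520 × 30.69 / 21.07 = 0.7574
E(R_Orrin) = R_f + β × MRP = 3.2591% + 0.7574 × 5.4226% = 7.37%

7.37%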